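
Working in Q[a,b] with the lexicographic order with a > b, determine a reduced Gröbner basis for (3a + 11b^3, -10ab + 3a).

Buchberger's algorithm terminates because the ascending chain of leading-term ideals stabilizes.

f_1 = 3a + 11b^3, LT = a.
f_2 = -10ab + 3a, LT = ab.

S(f_1,f_2): lcm = ab. S = 3/10a + 11/3b^4.
  leading term a: subtract (1/10)·f_1 from 3/10a + 11/3b^4 → 11/3b^4 - 11/10b^3
  leading term b^4: no divisor's leading term divides it; move 11/3b^4 to the remainder.
  leading term b^3: no divisor's leading term divides it; move -11/10b^3 to the remainder.
  remainder 11/3b^4 - 11/10b^3 ≠ 0; add g_3 = 11/3b^4 - 11/10b^3 to the basis.

The other S-polynomials (S(f_1,g_3), S(f_2,g_3)) all reduce to 0 modulo the current basis, so we have a Gröbner basis.
Inter-reduce: drop elements whose leading term is divisible by another's, tail-reduce, and make monic.

G = {a + 11/3b^3, b^4 - 3/10b^3}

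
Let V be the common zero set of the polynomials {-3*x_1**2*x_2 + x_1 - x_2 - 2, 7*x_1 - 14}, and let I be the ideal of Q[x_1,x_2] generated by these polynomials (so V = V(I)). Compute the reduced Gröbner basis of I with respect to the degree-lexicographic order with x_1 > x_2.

G = {x_1 - 2, x_2}

The reduced Gröbner basis is the canonical form of the ideal for this ordering.

f_1 = -3*x_1**2*x_2 + x_1 - x_2 - 2, LT = x_1**2*x_2.
f_2 = 7*x_1 - 14, LT = x_1.

S(f_1,f_2): lcm = x_1**2*x_2. S = 2*x_1*x_2 - 1/3*x_1 + 1/3*x_2 + 2/3.
  leading term x_1*x_2: subtract (2/7*x_2)·f_2 from 2*x_1*x_2 - 1/3*x_1 + 1/3*x_2 + 2/3 → -1/3*x_1 + 13/3*x_2 + 2/3
  leading term x_1: subtract (-1/21)·f_2 from -1/3*x_1 + 13/3*x_2 + 2/3 → 13/3*x_2
  leading term x_2: no divisor's leading term divides it; move 13/3*x_2 to the remainder.
  remainder 13/3*x_2 ≠ 0; add g_3 = 13/3*x_2 to the basis.

The other S-polynomials (S(f_1,g_3), S(f_2,g_3)) all reduce to 0 modulo the current basis, so we have a Gröbner basis.
Inter-reduce: drop elements whose leading term is divisible by another's, tail-reduce, and make monic.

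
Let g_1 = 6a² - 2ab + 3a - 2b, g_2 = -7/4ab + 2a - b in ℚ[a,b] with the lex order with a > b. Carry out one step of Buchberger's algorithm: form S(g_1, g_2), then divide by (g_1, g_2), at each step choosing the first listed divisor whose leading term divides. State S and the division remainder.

S(g_1, g_2) = 8/7a² - ⅓ab² - 1/14ab - ⅓b²; remainder on division = -32/49a - 1/7b² + 62/147b.

lcm(LM(g_1), LM(g_2)) = a²b.
S = (lcm/LT(g_1))·g_1 − (lcm/LT(g_2))·g_2 = 8/7a² - ⅓ab² - 1/14ab - ⅓b².
Reduce S modulo (g_1, g_2) in that order:
  leading term a²: subtract (4/21)·g_1 from 8/7a² - ⅓ab² - 1/14ab - ⅓b² → -⅓ab² + 13/42ab - 4/7a - ⅓b² + 8/21b
  leading term ab²: subtract (4/21b)·g_2 from -⅓ab² + 13/42ab - 4/7a - ⅓b² + 8/21b → -1/14ab - 4/7a - 1/7b² + 8/21b
  leading term ab: subtract (2/49)·g_2 from -1/14ab - 4/7a - 1/7b² + 8/21b → -32/49a - 1/7b² + 62/147b
  leading term a: no divisor's leading term divides it; move -32/49a to the remainder.
  leading term b²: no divisor's leading term divides it; move -1/7b² to the remainder.
  leading term b: no divisor's leading term divides it; move 62/147b to the remainder.
The remainder -32/49a - 1/7b² + 62/147b is nonzero, so it would be added as the next basis element.
An S-polynomial is built so that the two leading terms cancel; whether anything survives reduction is exactly the Gröbner-basis criterion.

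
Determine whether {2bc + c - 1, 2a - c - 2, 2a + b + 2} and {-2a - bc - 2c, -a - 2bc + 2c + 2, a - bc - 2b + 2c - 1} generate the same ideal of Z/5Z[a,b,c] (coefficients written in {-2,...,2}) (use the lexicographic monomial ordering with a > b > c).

Yes, the ideals are equal.

Two ideals are equal iff their reduced Gröbner bases coincide (the reduced basis is unique for a fixed ordering).
Buchberger on the first generating set:
f_1 = 2bc + c - 1, LT = bc.
f_2 = 2a - c - 2, LT = a.
f_3 = 2a + b + 2, LT = a.

S(f_2,f_3): lcm = a. S = 2b + 2c - 2.
  leading term b: no divisor's leading term divides it; move 2b to the remainder.
  leading term c: no divisor's leading term divides it; move 2c to the remainder.
  leading term 1: no divisor's leading term divides it; move -2 to the remainder.
  remainder 2b + 2c - 2 ≠ 0; add g_4 = 2b + 2c - 2 to the basis.

S(f_1,g_4): lcm = bc. S = -c^{2} - c + 2.
  leading term c^{2}: no divisor's leading term divides it; move -c^{2} to the remainder.
  leading term c: no divisor's leading term divides it; move -c to the remainder.
  leading term 1: no divisor's leading term divides it; move 2 to the remainder.
  remainder -c^{2} - c + 2 ≠ 0; add g_5 = -c^{2} - c + 2 to the basis.

The other S-polynomials (S(f_1,f_2), S(f_1,f_3), S(f_2,g_4), S(f_3,g_4), S(f_1,g_5), S(f_2,g_5), S(f_3,g_5), S(g_4,g_5)) all reduce to 0 modulo the current basis, so we have a Gröbner basis.
Inter-reduce: drop elements whose leading term is divisible by another's, tail-reduce, and make monic.
Reduced Gröbner basis: {a + 2c - 1, b + c - 1, c^{2} + c - 2}.

Buchberger on the second generating set:
h_1 = -2a - bc - 2c, LT = a.
h_2 = -a - 2bc + 2c + 2, LT = a.
h_3 = a - bc - 2b + 2c - 1, LT = a.

S(h_1,h_2): lcm = a. S = bc - 2c + 2.
  leading term bc: no divisor's leading term divides it; move bc to the remainder.
  leading term c: no divisor's leading term divides it; move -2c to the remainder.
  leading term 1: no divisor's leading term divides it; move 2 to the remainder.
  remainder bc - 2c + 2 ≠ 0; add k_4 = bc - 2c + 2 to the basis.

S(h_1,h_3): lcm = a. S = -bc + 2b - c + 1.
  leading term bc: subtract (-1)·k_4 from -bc + 2b - c + 1 → 2b + 2c - 2
  leading term b: no divisor's leading term divides it; move 2b to the remainder.
  leading term c: no divisor's leading term divides it; move 2c to the remainder.
  leading term 1: no divisor's leading term divides it; move -2 to the remainder.
  remainder 2b + 2c - 2 ≠ 0; add k_5 = 2b + 2c - 2 to the basis.

S(k_4,k_5): lcm = bc. S = -c^{2} - c + 2.
  leading term c^{2}: no divisor's leading term divides it; move -c^{2} to the remainder.
  leading term c: no divisor's leading term divides it; move -c to the remainder.
  leading term 1: no divisor's leading term divides it; move 2 to the remainder.
  remainder -c^{2} - c + 2 ≠ 0; add k_6 = -c^{2} - c + 2 to the basis.

The other S-polynomials (S(h_2,h_3), S(h_1,k_4), S(h_2,k_4), S(h_3,k_4), S(h_1,k_5), S(h_2,k_5), S(h_3,k_5), S(h_1,k_6), S(h_2,k_6), S(h_3,k_6), S(k_4,k_6), S(k_5,k_6)) all reduce to 0 modulo the current basis, so we have a Gröbner basis.
Inter-reduce: drop elements whose leading term is divisible by another's, tail-reduce, and make monic.
Reduced Gröbner basis: {a + 2c - 1, b + c - 1, c^{2} + c - 2}.

These coincide, so the ideals are equal.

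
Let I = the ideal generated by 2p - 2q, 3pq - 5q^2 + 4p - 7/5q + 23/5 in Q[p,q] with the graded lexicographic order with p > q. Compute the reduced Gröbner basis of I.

G = {q^2 - 13/10q - 23/10, p - q}

The reduced Gröbner basis is the canonical form of the ideal for this ordering.

f_1 = 2p - 2q, LT = p.
f_2 = 3pq - 5q^2 + 4p - 7/5q + 23/5, LT = pq.

S(f_1,f_2): lcm = pq. S = 2/3q^2 - 4/3p + 7/15q - 23/15.
  leading term q^2: no divisor's leading term divides it; move 2/3q^2 to the remainder.
  leading term p: subtract (-2/3)·f_1 from -4/3p + 7/15q - 23/15 → -13/15q - 23/15
  leading term q: no divisor's leading term divides it; move -13/15q to the remainder.
  leading term 1: no divisor's leading term divides it; move -23/15 to the remainder.
  remainder 2/3q^2 - 13/15q - 23/15 ≠ 0; add g_3 = 2/3q^2 - 13/15q - 23/15 to the basis.

The other S-polynomials (S(f_1,g_3), S(f_2,g_3)) all reduce to 0 modulo the current basis, so we have a Gröbner basis.
Inter-reduce: drop elements whose leading term is divisible by another's, tail-reduce, and make monic.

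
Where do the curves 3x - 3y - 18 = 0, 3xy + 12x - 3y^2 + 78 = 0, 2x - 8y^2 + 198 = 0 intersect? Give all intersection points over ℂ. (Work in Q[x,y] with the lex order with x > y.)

{(1, -5)}

Compute a lex Gröbner basis by Buchberger's algorithm.
f_1 = 3x - 3y - 18, LT = x.
f_2 = 3xy + 12x - 3y^2 + 78, LT = xy.
f_3 = 2x - 8y^2 + 198, LT = x.

S(f_1,f_2): lcm = xy. S = -4x - 6y - 26.
  leading term x: subtract (-4/3)·f_1 from -4x - 6y - 26 → -10y - 50
  leading term y: no divisor's leading term divides it; move -10y to the remainder.
  leading term 1: no divisor's leading term divides it; move -50 to the remainder.
  remainder -10y - 50 ≠ 0; add h_4 = -10y - 50 to the basis.

The other S-polynomials (S(f_1,f_3), S(f_2,f_3), S(f_1,h_4), S(f_2,h_4), S(f_3,h_4)) all reduce to 0 modulo the current basis, so we have a Gröbner basis.
Inter-reduce: drop elements whose leading term is divisible by another's, tail-reduce, and make monic.
Reduced Gröbner basis: {x - 1, y + 5}.

Since the basis is lex-ordered, y + 5 is univariate in y. Its roots are {-5}. Back-substituting each root into the other basis elements fixes the other coordinates.
  y = -5: the earlier basis element becomes x - 1 = 0, giving x = 1 — point (1, -5).
Substituting each solution back into the original system confirms all equations vanish.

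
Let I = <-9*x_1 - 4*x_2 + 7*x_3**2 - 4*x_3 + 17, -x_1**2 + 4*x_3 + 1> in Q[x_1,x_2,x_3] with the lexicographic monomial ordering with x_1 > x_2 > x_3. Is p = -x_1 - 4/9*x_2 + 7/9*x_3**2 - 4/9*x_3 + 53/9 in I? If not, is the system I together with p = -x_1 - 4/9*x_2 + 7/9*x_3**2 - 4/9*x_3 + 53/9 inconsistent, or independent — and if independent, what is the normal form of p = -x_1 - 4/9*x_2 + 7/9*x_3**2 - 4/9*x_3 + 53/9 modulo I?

Adjoining -x_1 - 4/9*x_2 + 7/9*x_3**2 - 4/9*x_3 + 53/9 makes the ideal the whole ring: the system is inconsistent.

First compute the reduced Gröbner basis of I by Buchberger's algorithm.
f_1 = -9*x_1 - 4*x_2 + 7*x_3**2 - 4*x_3 + 17, LT = x_1.
f_2 = -x_1**2 + 4*x_3 + 1, LT = x_1**2.

S(f_1,f_2): lcm = x_1**2. S = 4/9*x_1*x_2 - 7/9*x_1*x_3**2 + 4/9*x_1*x_3 - 17/9*x_1 + 4*x_3 + 1.
  leading term x_1*x_2: subtract (-4/81*x_2)·f_1 from 4/9*x_1*x_2 - 7/9*x_1*x_3**2 + 4/9*x_1*x_3 - 17/9*x_1 + 4*x_3 + 1 → -7/9*x_1*x_3**2 + 4/9*x_1*x_3 - 17/9*x_1 - 16/81*x_2**2 + 28/81*x_2*x_3**2 - 16/81*x_2*x_3 + 68/81*x_2 + 4*x_3 + 1
  leading term x_1*x_3**2: subtract (7/81*x_3**2)·f_1 from -7/9*x_1*x_3**2 + 4/9*x_1*x_3 - 17/9*x_1 - 16/81*x_2**2 + 28/81*x_2*x_3**2 - 16/81*x_2*x_3 + 68/81*x_2 + 4*x_3 + 1 → 4/9*x_1*x_3 - 17/9*x_1 - 16/81*x_2**2 + 56/81*x_2*x_3**2 - 16/81*x_2*x_3 + 68/81*x_2 - 49/81*x_3**4 + 28/81*x_3**3 - 119/81*x_3**2 + 4*x_3 + 1
  leading term x_1*x_3: subtract (-4/81*x_3)·f_1 from 4/9*x_1*x_3 - 17/9*x_1 - 16/81*x_2**2 + 56/81*x_2*x_3**2 - 16/81*x_2*x_3 + 68/81*x_2 - 49/81*x_3**4 + 28/81*x_3**3 - 119/81*x_3**2 + 4*x_3 + 1 → -17/9*x_1 - 16/81*x_2**2 + 56/81*x_2*x_3**2 - 32/81*x_2*x_3 + 68/81*x_2 - 49/81*x_3**4 + 56/81*x_3**3 - 5/3*x_3**2 + 392/81*x_3 + 1
  leading term x_1: subtract (17/81)·f_1 from -17/9*x_1 - 16/81*x_2**2 + 56/81*x_2*x_3**2 - 32/81*x_2*x_3 + 68/81*x_2 - 49/81*x_3**4 + 56/81*x_3**3 - 5/3*x_3**2 + 392/81*x_3 + 1 → -16/81*x_2**2 + 56/81*x_2*x_3**2 - 32/81*x_2*x_3 + 136/81*x_2 - 49/81*x_3**4 + 56/81*x_3**3 - 254/81*x_3**2 + 460/81*x_3 - 208/81
  leading term x_2**2: no divisor's leading term divides it; move -16/81*x_2**2 to the remainder.
  leading term x_2*x_3**2: no divisor's leading term divides it; move 56/81*x_2*x_3**2 to the remainder.
  leading term x_2*x_3: no divisor's leading term divides it; move -32/81*x_2*x_3 to the remainder.
  leading term x_2: no divisor's leading term divides it; move 136/81*x_2 to the remainder.
  leading term x_3**4: no divisor's leading term divides it; move -49/81*x_3**4 to the remainder.
  leading term x_3**3: no divisor's leading term divides it; move 56/81*x_3**3 to the remainder.
  leading term x_3**2: no divisor's leading term divides it; move -254/81*x_3**2 to the remainder.
  leading term x_3: no divisor's leading term divides it; move 460/81*x_3 to the remainder.
  leading term 1: no divisor's leading term divides it; move -208/81 to the remainder.
  remainder -16/81*x_2**2 + 56/81*x_2*x_3**2 - 32/81*x_2*x_3 + 136/81*x_2 - 49/81*x_3**4 + 56/81*x_3**3 - 254/81*x_3**2 + 460/81*x_3 - 208/81 ≠ 0; add h_3 = -16/81*x_2**2 + 56/81*x_2*x_3**2 - 32/81*x_2*x_3 + 136/81*x_2 - 49/81*x_3**4 + 56/81*x_3**3 - 254/81*x_3**2 + 460/81*x_3 - 208/81 to the basis.

S(f_1,h_3): leading monomials are coprime, so the S-polynomial reduces to 0 (Buchberger's first criterion).
S(f_2,h_3): leading monomials are coprime, so the S-polynomial reduces to 0 (Buchberger's first criterion).
Every S-polynomial of the final basis reduces to 0, so we have a Gröbner basis.
Inter-reduce: drop elements whose leading term is divisible by another's, tail-reduce, and make monic.
Reduced Gröbner basis: {x_1 + 4/9*x_2 - 7/9*x_3**2 + 4/9*x_3 - 17/9, x_2**2 - 7/2*x_2*x_3**2 + 2*x_2*x_3 - 17/2*x_2 + 49/16*x_3**4 - 7/2*x_3**3 + 127/8*x_3**2 - 115/4*x_3 + 13}.
Label its elements g_1 = x_1 + 4/9*x_2 - 7/9*x_3**2 + 4/9*x_3 - 17/9, g_2 = x_2**2 - 7/2*x_2*x_3**2 + 2*x_2*x_3 - 17/2*x_2 + 49/16*x_3**4 - 7/2*x_3**3 + 127/8*x_3**2 - 115/4*x_3 + 13.

Reduce p = -x_1 - 4/9*x_2 + 7/9*x_3**2 - 4/9*x_3 + 53/9 modulo G:
  leading term x_1: subtract (-1)·g_1 from -x_1 - 4/9*x_2 + 7/9*x_3**2 - 4/9*x_3 + 53/9 → 4
  leading term 1: no divisor's leading term divides it; move 4 to the remainder.
  normal form = 4.
The normal form is nonzero, so p ∉ I. Since p minus its normal form lies in I, I + (p) = I + (r) where r = 4; decide whether this ideal is the whole ring.
Here r = 4 is a nonzero constant, hence a unit: 1 ∈ I + (p), the Gröbner basis of I + (p) is {1}, and the enlarged system has no common solution — adjoining p is inconsistent.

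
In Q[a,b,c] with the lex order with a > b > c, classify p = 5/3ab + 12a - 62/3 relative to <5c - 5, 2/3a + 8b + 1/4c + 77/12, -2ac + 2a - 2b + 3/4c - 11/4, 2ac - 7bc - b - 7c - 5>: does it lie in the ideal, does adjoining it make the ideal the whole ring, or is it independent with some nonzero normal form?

5/3ab + 12a - 62/3 lies in I (it reduces to 0).

First compute the reduced Gröbner basis of I by Buchberger's algorithm.
f_1 = 5c - 5, LT = c.
f_2 = 2/3a + 8b + 1/4c + 77/12, LT = a.
f_3 = -2ac + 2a - 2b + 3/4c - 11/4, LT = ac.
f_4 = 2ac - 7bc - b - 7c - 5, LT = ac.

S(f_1,f_2): leading monomials are coprime, so the S-polynomial reduces to 0 (Buchberger's first criterion).
S(f_1,f_3): lcm = ac. S = -b + 3/8c - 11/8.
  leading term b: no divisor's leading term divides it; move -b to the remainder.
  leading term c: subtract (3/40)·f_1 from 3/8c - 11/8 → -1
  leading term 1: no divisor's leading term divides it; move -1 to the remainder.
  remainder -b - 1 ≠ 0; add h_5 = -b - 1 to the basis.

S(f_1,f_4): lcm = ac. S = -a + 7/2bc + 1/2b + 7/2c + 5/2.
  leading term a: subtract (-3/2)·f_2 from -a + 7/2bc + 1/2b + 7/2c + 5/2 → 7/2bc + 25/2b + 31/8c + 97/8
  leading term bc: subtract (7/10b)·f_1 from 7/2bc + 25/2b + 31/8c + 97/8 → 16b + 31/8c + 97/8
  leading term b: subtract (-16)·h_5 from 16b + 31/8c + 97/8 → 31/8c - 31/8
  leading term c: subtract (31/40)·f_1 from 31/8c - 31/8 → 0
  remainder 0.

S(f_2,f_3): lcm = ac. S = a + 12bc - b + 3/8c^2 + 10c - 11/8.
  leading term a: subtract (3/2)·f_2 from a + 12bc - b + 3/8c^2 + 10c - 11/8 → 12bc - 13b + 3/8c^2 + 77/8c - 11
  leading term bc: subtract (12/5b)·f_1 from 12bc - 13b + 3/8c^2 + 77/8c - 11 → -b + 3/8c^2 + 77/8c - 11
  leading term b: subtract (1)·h_5 from -b + 3/8c^2 + 77/8c - 11 → 3/8c^2 + 77/8c - 10
  leading term c^2: subtract (3/40c)·f_1 from 3/8c^2 + 77/8c - 10 → 10c - 10
  leading term c: subtract (2)·f_1 from 10c - 10 → 0
  remainder 0.

S(f_2,f_4): lcm = ac. S = 31/2bc + 1/2b + 3/8c^2 + 105/8c + 5/2.
  leading term bc: subtract (31/10b)·f_1 from 31/2bc + 1/2b + 3/8c^2 + 105/8c + 5/2 → 16b + 3/8c^2 + 105/8c + 5/2
  leading term b: subtract (-16)·h_5 from 16b + 3/8c^2 + 105/8c + 5/2 → 3/8c^2 + 105/8c - 27/2
  leading term c^2: subtract (3/40c)·f_1 from 3/8c^2 + 105/8c - 27/2 → 27/2c - 27/2
  leading term c: subtract (27/10)·f_1 from 27/2c - 27/2 → 0
  remainder 0.

S(f_3,f_4): lcm = ac. S = -a + 7/2bc + 3/2b + 25/8c + 31/8.
  leading term a: subtract (-3/2)·f_2 from -a + 7/2bc + 3/2b + 25/8c + 31/8 → 7/2bc + 27/2b + 7/2c + 27/2
  leading term bc: subtract (7/10b)·f_1 from 7/2bc + 27/2b + 7/2c + 27/2 → 17b + 7/2c + 27/2
  leading term b: subtract (-17)·h_5 from 17b + 7/2c + 27/2 → 7/2c - 7/2
  leading term c: subtract (7/10)·f_1 from 7/2c - 7/2 → 0
  remainder 0.

S(f_1,h_5): leading monomials are coprime, so the S-polynomial reduces to 0 (Buchberger's first criterion).
S(f_2,h_5): leading monomials are coprime, so the S-polynomial reduces to 0 (Buchberger's first criterion).
S(f_3,h_5): leading monomials are coprime, so the S-polynomial reduces to 0 (Buchberger's first criterion).
S(f_4,h_5): leading monomials are coprime, so the S-polynomial reduces to 0 (Buchberger's first criterion).
Every S-polynomial of the final basis reduces to 0, so we have a Gröbner basis.
Inter-reduce: drop elements whose leading term is divisible by another's, tail-reduce, and make monic.
Reduced Gröbner basis: {a - 2, b + 1, c - 1}.
Label its elements g_1 = a - 2, g_2 = b + 1, g_3 = c - 1.

Reduce p = 5/3ab + 12a - 62/3 modulo G:
  leading term ab: subtract (5/3b)·g_1 from 5/3ab + 12a - 62/3 → 12a + 10/3b - 62/3
  leading term a: subtract (12)·g_1 from 12a + 10/3b - 62/3 → 10/3b + 10/3
  leading term b: subtract (10/3)·g_2 from 10/3b + 10/3 → 0
  normal form = 0.
Since the normal form is 0, p ∈ I.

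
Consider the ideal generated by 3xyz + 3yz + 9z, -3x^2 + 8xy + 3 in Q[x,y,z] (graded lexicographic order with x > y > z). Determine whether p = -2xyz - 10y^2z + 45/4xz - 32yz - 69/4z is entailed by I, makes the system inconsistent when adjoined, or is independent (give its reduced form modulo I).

First compute the reduced Gröbner basis of I by Buchberger's algorithm.
f_1 = 3xyz + 3yz + 9z, LT = xyz.
f_2 = -3x^2 + 8xy + 3, LT = x^2.

S(f_1,f_2): lcm = x^2yz. S = 8/3xy^2z + xyz + 3xz + yz.
  reduce S modulo (f_1, f_2):
  remainder -8/3y^2z + 3xz - 8yz - 3z ≠ 0; add h_3 = -8/3y^2z + 3xz - 8yz - 3z to the basis.

The other S-polynomials (S(f_1,h_3), S(f_2,h_3)) all reduce to 0 modulo the current basis, so we have a Gröbner basis.
Inter-reduce: drop elements whose leading term is divisible by another's, tail-reduce, and make monic.
Reduced Gröbner basis: {xyz + yz + 3z, y^2z - 9/8xz + 3yz + 9/8z, x^2 - 8/3xy - 1}.
Label its elements g_1 = xyz + yz + 3z, g_2 = y^2z - 9/8xz + 3yz + 9/8z, g_3 = x^2 - 8/3xy - 1.

Reduce p = -2xyz - 10y^2z + 45/4xz - 32yz - 69/4z modulo G:
  leading term xyz: subtract (-2)·g_1 from -2xyz - 10y^2z + 45/4xz - 32yz - 69/4z → -10y^2z + 45/4xz - 30yz - 45/4z
  leading term y^2z: subtract (-10)·g_2 from -10y^2z + 45/4xz - 30yz - 45/4z → 0
  normal form = 0.
Since the normal form is 0, p ∈ I.

-2xyz - 10y^2z + 45/4xz - 32yz - 69/4z lies in I (it reduces to 0).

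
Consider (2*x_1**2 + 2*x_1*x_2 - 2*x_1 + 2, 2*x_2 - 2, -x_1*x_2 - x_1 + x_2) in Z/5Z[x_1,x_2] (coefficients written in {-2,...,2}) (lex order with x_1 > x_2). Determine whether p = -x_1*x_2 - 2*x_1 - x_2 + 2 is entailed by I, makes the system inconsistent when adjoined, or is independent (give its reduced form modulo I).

First compute the reduced Gröbner basis of I by Buchberger's algorithm.
f_1 = 2*x_1**2 + 2*x_1*x_2 - 2*x_1 + 2, LT = x_1**2.
f_2 = 2*x_2 - 2, LT = x_2.
f_3 = -x_1*x_2 - x_1 + x_2, LT = x_1*x_2.

S(f_1,f_3): lcm = x_1**2*x_2. S = -x_1**2 + x_1*x_2**2 + x_2.
  reduce S modulo (f_1, f_2, f_3):
  remainder x_1 + 2 ≠ 0; add h_4 = x_1 + 2 to the basis.

The other S-polynomials (S(f_1,f_2), S(f_2,f_3), S(f_1,h_4), S(f_2,h_4), S(f_3,h_4)) all reduce to 0 modulo the current basis, so we have a Gröbner basis.
Inter-reduce: drop elements whose leading term is divisible by another's, tail-reduce, and make monic.
Reduced Gröbner basis: {x_1 + 2, x_2 - 1}.
Label its elements g_1 = x_1 + 2, g_2 = x_2 - 1.

Reduce p = -x_1*x_2 - 2*x_1 - x_2 + 2 modulo G:
  leading term x_1*x_2: subtract (-x_2)·g_1 from -x_1*x_2 - 2*x_1 - x_2 + 2 → -2*x_1 + x_2 + 2
  leading term x_1: subtract (-2)·g_1 from -2*x_1 + x_2 + 2 → x_2 + 1
  leading term x_2: subtract (1)·g_2 from x_2 + 1 → 2
  leading term 1: no divisor's leading term divides it; move 2 to the remainder.
  normal form = 2.
The normal form is nonzero, so p ∉ I. Since p minus its normal form lies in I, I + (p) = I + (r) where r = 2; decide whether this ideal is the whole ring.
Here r = 2 is a nonzero constant, hence a unit: 1 ∈ I + (p), the Gröbner basis of I + (p) is {1}, and the enlarged system has no common solution — adjoining p is inconsistent.

The remainder on division by a Gröbner basis is unique — it is the normal form.

Adjoining -x_1*x_2 - 2*x_1 - x_2 + 2 makes the ideal the whole ring: the system is inconsistent.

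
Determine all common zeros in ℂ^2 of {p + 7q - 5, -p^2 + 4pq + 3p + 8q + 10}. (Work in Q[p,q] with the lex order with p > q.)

{(5, 0), (-2, 1)}

Compute a lex Gröbner basis by Buchberger's algorithm.
f_1 = p + 7q - 5, LT = p.
f_2 = -p^2 + 4pq + 3p + 8q + 10, LT = p^2.

S(f_1,f_2): lcm = p^2. S = 11pq - 2p + 8q + 10.
  leading term pq: subtract (11q)·f_1 from 11pq - 2p + 8q + 10 → -2p - 77q^2 + 63q + 10
  leading term p: subtract (-2)·f_1 from -2p - 77q^2 + 63q + 10 → -77q^2 + 77q
  leading term q^2: no divisor's leading term divides it; move -77q^2 to the remainder.
  leading term q: no divisor's leading term divides it; move 77q to the remainder.
  remainder -77q^2 + 77q ≠ 0; add h_3 = -77q^2 + 77q to the basis.

S(f_1,h_3): leading monomials are coprime, so the S-polynomial reduces to 0 (Buchberger's first criterion).
S(f_2,h_3): leading monomials are coprime, so the S-polynomial reduces to 0 (Buchberger's first criterion).
Every S-polynomial of the final basis reduces to 0, so we have a Gröbner basis.
Inter-reduce: drop elements whose leading term is divisible by another's, tail-reduce, and make monic.
Reduced Gröbner basis: {p + 7q - 5, q^2 - q}.

The lex basis is triangular: the last element involves only q. Solving q^2 - q = 0 gives q ∈ {0, 1}; substituting each value into the earlier elements determines the remaining variables.
  q = 0: the earlier basis element becomes p - 5 = 0, giving p = 5 — point (5, 0).
  q = 1: the earlier basis element becomes p + 2 = 0, giving p = -2 — point (-2, 1).
Check: every point annihilates each of the original generators.
A lex Gröbner basis triangularizes the system, enabling back-substitution.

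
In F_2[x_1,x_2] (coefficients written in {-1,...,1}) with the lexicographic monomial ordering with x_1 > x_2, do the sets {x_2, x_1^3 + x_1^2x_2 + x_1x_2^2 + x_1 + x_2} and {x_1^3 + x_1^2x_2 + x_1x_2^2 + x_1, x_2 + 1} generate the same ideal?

Since reduced Gröbner bases are canonical representatives of ideals under a given ordering, it suffices to compute and compare them.
Buchberger on the first generating set:
f_1 = x_2, LT = x_2.
f_2 = x_1^3 + x_1^2x_2 + x_1x_2^2 + x_1 + x_2, LT = x_1^3.

The S-polynomials (S(f_1,f_2)) all reduce to 0 modulo the current basis, so we have a Gröbner basis.
Inter-reduce: drop elements whose leading term is divisible by another's, tail-reduce, and make monic.
Reduced Gröbner basis: {x_1^3 + x_1, x_2}.

Buchberger on the second generating set:
h_1 = x_1^3 + x_1^2x_2 + x_1x_2^2 + x_1, LT = x_1^3.
h_2 = x_2 + 1, LT = x_2.

The S-polynomials (S(h_1,h_2)) all reduce to 0 modulo the current basis, so we have a Gröbner basis.
Inter-reduce: drop elements whose leading term is divisible by another's, tail-reduce, and make monic.
Reduced Gröbner basis: {x_1^3 + x_1^2, x_2 + 1}.

These differ, so the ideals are not equal.

No, the ideals differ.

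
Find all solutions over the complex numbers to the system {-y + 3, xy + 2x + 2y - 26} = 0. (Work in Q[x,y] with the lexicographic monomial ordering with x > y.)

Compute a lex Gröbner basis by Buchberger's algorithm.
f_1 = -y + 3, LT = y.
f_2 = xy + 2x + 2y - 26, LT = xy.

S(f_1,f_2): lcm = xy. S = -5x - 2y + 26.
  leading term x: no divisor's leading term divides it; move -5x to the remainder.
  leading term y: subtract (2)·f_1 from -2y + 26 → 20
  leading term 1: no divisor's leading term divides it; move 20 to the remainder.
  remainder -5x + 20 ≠ 0; add h_3 = -5x + 20 to the basis.

The other S-polynomials (S(f_1,h_3), S(f_2,h_3)) all reduce to 0 modulo the current basis, so we have a Gröbner basis.
Inter-reduce: drop elements whose leading term is divisible by another's, tail-reduce, and make monic.
Reduced Gröbner basis: {x - 4, y - 3}.

The lex basis is triangular: the last element involves only y. Solving y - 3 = 0 gives y ∈ {3}; substituting each value into the earlier elements determines the remaining variables.
  y = 3: the earlier basis element becomes x - 4 = 0, giving x = 4 — point (4, 3).

{(4, 3)}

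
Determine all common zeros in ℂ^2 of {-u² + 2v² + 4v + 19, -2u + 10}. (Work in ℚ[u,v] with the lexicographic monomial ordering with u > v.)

{(5, -3), (5, 1)}

Compute a lex Gröbner basis by Buchberger's algorithm.
f_1 = -u² + 2v² + 4v + 19, LT = u².
f_2 = -2u + 10, LT = u.

S(f_1,f_2): lcm = u². S = 5u - 2v² - 4v - 19.
  leading term u: subtract (-5/2)·f_2 from 5u - 2v² - 4v - 19 → -2v² - 4v + 6
  leading term v²: no divisor's leading term divides it; move -2v² to the remainder.
  leading term v: no divisor's leading term divides it; move -4v to the remainder.
  leading term 1: no divisor's leading term divides it; move 6 to the remainder.
  remainder -2v² - 4v + 6 ≠ 0; add h_3 = -2v² - 4v + 6 to the basis.

The other S-polynomials (S(f_1,h_3), S(f_2,h_3)) all reduce to 0 modulo the current basis, so we have a Gröbner basis.
Inter-reduce: drop elements whose leading term is divisible by another's, tail-reduce, and make monic.
Reduced Gröbner basis: {u - 5, v² + 2v - 3}.

The lex basis is triangular: the last element involves only v. Solving v² + 2v - 3 = 0 gives v ∈ {-3, 1}; substituting each value into the earlier elements determines the remaining variables.
  v = -3: the earlier basis element becomes u - 5 = 0, giving u = 5 — point (5, -3).
  v = 1: the earlier basis element becomes u - 5 = 0, giving u = 5 — point (5, 1).
Substituting each solution back into the original system confirms all equations vanish.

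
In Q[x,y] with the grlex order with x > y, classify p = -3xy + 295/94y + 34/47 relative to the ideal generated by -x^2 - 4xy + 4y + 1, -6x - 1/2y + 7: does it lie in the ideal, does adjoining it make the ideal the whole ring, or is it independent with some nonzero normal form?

Adjoining -3xy + 295/94y + 34/47 makes the ideal the whole ring: the system is inconsistent.

First compute the reduced Gröbner basis of I by Buchberger's algorithm.
f_1 = -x^2 - 4xy + 4y + 1, LT = x^2.
f_2 = -6x - 1/2y + 7, LT = x.

S(f_1,f_2): lcm = x^2. S = 47/12xy + 7/6x - 4y - 1.
  reduce S modulo (f_1, f_2):
  remainder -47/144y^2 + 17/36y + 13/36 ≠ 0; add h_3 = -47/144y^2 + 17/36y + 13/36 to the basis.

The other S-polynomials (S(f_1,h_3), S(f_2,h_3)) all reduce to 0 modulo the current basis, so we have a Gröbner basis.
Inter-reduce: drop elements whose leading term is divisible by another's, tail-reduce, and make monic.
Reduced Gröbner basis: {y^2 - 68/47y - 52/47, x + 1/12y - 7/6}.
Label its elements g_1 = y^2 - 68/47y - 52/47, g_2 = x + 1/12y - 7/6.

Reduce p = -3xy + 295/94y + 34/47 modulo G:
  leading term xy: subtract (-3y)·g_2 from -3xy + 295/94y + 34/47 → 1/4y^2 - 17/47y + 34/47
  leading term y^2: subtract (1/4)·g_1 from 1/4y^2 - 17/47y + 34/47 → 1
  leading term 1: no divisor's leading term divides it; move 1 to the remainder.
  normal form = 1.
The normal form is nonzero, so p ∉ I. Since p minus its normal form lies in I, I + (p) = I + (r) where r = 1; decide whether this ideal is the whole ring.
Here r = 1 is a nonzero constant, hence a unit: 1 ∈ I + (p), the Gröbner basis of I + (p) is {1}, and the enlarged system has no common solution — adjoining p is inconsistent.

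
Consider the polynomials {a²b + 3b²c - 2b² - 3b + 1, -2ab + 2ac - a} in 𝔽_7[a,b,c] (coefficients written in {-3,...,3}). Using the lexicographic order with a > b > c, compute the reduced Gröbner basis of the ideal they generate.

f_1 = a²b + 3b²c - 2b² - 3b + 1, LT = a²b.
f_2 = -2ab + 2ac - a, LT = ab.

S(f_1,f_2): lcm = a²b. S = a²c + 3a² + 3b²c - 2b² - 3b + 1.
  leading term a²c: no divisor's leading term divides it; move a²c to the remainder.
  leading term a²: no divisor's leading term divides it; move 3a² to the remainder.
  leading term b²c: no divisor's leading term divides it; move 3b²c to the remainder.
  leading term b²: no divisor's leading term divides it; move -2b² to the remainder.
  leading term b: no divisor's leading term divides it; move -3b to the remainder.
  leading term 1: no divisor's leading term divides it; move 1 to the remainder.
  remainder a²c + 3a² + 3b²c - 2b² - 3b + 1 ≠ 0; add g_3 = a²c + 3a² + 3b²c - 2b² - 3b + 1 to the basis.

S(f_1,g_3): lcm = a²bc. S = -3a²b - 3b³c + 2b³ + 3b²c² - 2b²c + 3b² - 3bc - b + c.
  leading term a²b: subtract (-3)·f_1 from -3a²b - 3b³c + 2b³ + 3b²c² - 2b²c + 3b² - 3bc - b + c → -3b³c + 2b³ + 3b²c² - 3b² - 3bc - 3b + c + 3
  leading term b³c: no divisor's leading term divides it; move -3b³c to the remainder.
  leading term b³: no divisor's leading term divides it; move 2b³ to the remainder.
  leading term b²c²: no divisor's leading term divides it; move 3b²c² to the remainder.
  leading term b²: no divisor's leading term divides it; move -3b² to the remainder.
  leading term bc: no divisor's leading term divides it; move -3bc to the remainder.
  leading term b: no divisor's leading term divides it; move -3b to the remainder.
  leading term c: no divisor's leading term divides it; move c to the remainder.
  leading term 1: no divisor's leading term divides it; move 3 to the remainder.
  remainder -3b³c + 2b³ + 3b²c² - 3b² - 3bc - 3b + c + 3 ≠ 0; add g_4 = -3b³c + 2b³ + 3b²c² - 3b² - 3bc - 3b + c + 3 to the basis.

The other S-polynomials (S(f_2,g_3), S(f_1,g_4), S(f_2,g_4), S(g_3,g_4)) all reduce to 0 modulo the current basis, so we have a Gröbner basis.
Inter-reduce: drop elements whose leading term is divisible by another's, tail-reduce, and make monic.

G = {a²c + 3a² + 3b²c - 2b² - 3b + 1, ab - ac - 3a, b³c - 3b³ - b²c² + b² + bc + b + 2c - 1}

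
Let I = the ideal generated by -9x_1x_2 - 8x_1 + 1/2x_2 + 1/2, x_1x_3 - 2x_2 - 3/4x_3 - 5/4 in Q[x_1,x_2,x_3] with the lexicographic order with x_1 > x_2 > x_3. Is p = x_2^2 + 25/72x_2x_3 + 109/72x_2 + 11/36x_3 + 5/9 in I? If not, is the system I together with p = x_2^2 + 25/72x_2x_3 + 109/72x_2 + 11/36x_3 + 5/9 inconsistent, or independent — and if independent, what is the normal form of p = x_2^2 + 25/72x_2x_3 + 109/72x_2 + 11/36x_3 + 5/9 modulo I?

x_2^2 + 25/72x_2x_3 + 109/72x_2 + 11/36x_3 + 5/9 lies in I (it reduces to 0).

First compute the reduced Gröbner basis of I by Buchberger's algorithm.
f_1 = -9x_1x_2 - 8x_1 + 1/2x_2 + 1/2, LT = x_1x_2.
f_2 = x_1x_3 - 2x_2 - 3/4x_3 - 5/4, LT = x_1x_3.

S(f_1,f_2): lcm = x_1x_2x_3. S = 8/9x_1x_3 + 2x_2^2 + 25/36x_2x_3 + 5/4x_2 - 1/18x_3.
  reduce S modulo (f_1, f_2):
  remainder 2x_2^2 + 25/36x_2x_3 + 109/36x_2 + 11/18x_3 + 10/9 ≠ 0; add h_3 = 2x_2^2 + 25/36x_2x_3 + 109/36x_2 + 11/18x_3 + 10/9 to the basis.

The other S-polynomials (S(f_1,h_3), S(f_2,h_3)) all reduce to 0 modulo the current basis, so we have a Gröbner basis.
Inter-reduce: drop elements whose leading term is divisible by another's, tail-reduce, and make monic.
Reduced Gröbner basis: {x_1x_2 + 8/9x_1 - 1/18x_2 - 1/18, x_1x_3 - 2x_2 - 3/4x_3 - 5/4, x_2^2 + 25/72x_2x_3 + 109/72x_2 + 11/36x_3 + 5/9}.
Label its elements g_1 = x_1x_2 + 8/9x_1 - 1/18x_2 - 1/18, g_2 = x_1x_3 - 2x_2 - 3/4x_3 - 5/4, g_3 = x_2^2 + 25/72x_2x_3 + 109/72x_2 + 11/36x_3 + 5/9.

Reduce p = x_2^2 + 25/72x_2x_3 + 109/72x_2 + 11/36x_3 + 5/9 modulo G:
  leading term x_2^2: subtract (1)·g_3 from x_2^2 + 25/72x_2x_3 + 109/72x_2 + 11/36x_3 + 5/9 → 0
  normal form = 0.
Since the normal form is 0, p ∈ I.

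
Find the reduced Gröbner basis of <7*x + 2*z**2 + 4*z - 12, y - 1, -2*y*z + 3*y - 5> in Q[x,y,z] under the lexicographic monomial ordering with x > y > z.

G = {x - 2, y - 1, z + 1}

f_1 = 7*x + 2*z**2 + 4*z - 12, LT = x.
f_2 = y - 1, LT = y.
f_3 = -2*y*z + 3*y - 5, LT = y*z.

S(f_2,f_3): lcm = y*z. S = 3/2*y - z - 5/2.
  leading term y: subtract (3/2)·f_2 from 3/2*y - z - 5/2 → -z - 1
  leading term z: no divisor's leading term divides it; move -z to the remainder.
  leading term 1: no divisor's leading term divides it; move -1 to the remainder.
  remainder -z - 1 ≠ 0; add g_4 = -z - 1 to the basis.

The other S-polynomials (S(f_1,f_2), S(f_1,f_3), S(f_1,g_4), S(f_2,g_4), S(f_3,g_4)) all reduce to 0 modulo the current basis, so we have a Gröbner basis.
Inter-reduce: drop elements whose leading term is divisible by another's, tail-reduce, and make monic.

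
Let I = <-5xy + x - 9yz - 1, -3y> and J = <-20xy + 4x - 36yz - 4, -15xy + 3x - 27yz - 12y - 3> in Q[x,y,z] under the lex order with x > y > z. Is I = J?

Equality of ideals is decidable: compute both reduced Gröbner bases (unique for the ordering) and check whether they agree.
Buchberger on the first generating set:
f_1 = -5xy + x - 9yz - 1, LT = xy.
f_2 = -3y, LT = y.

S(f_1,f_2): lcm = xy. S = -1/5x + 9/5yz + 1/5.
  leading term x: no divisor's leading term divides it; move -1/5x to the remainder.
  leading term yz: subtract (-3/5z)·f_2 from 9/5yz + 1/5 → 1/5
  leading term 1: no divisor's leading term divides it; move 1/5 to the remainder.
  remainder -1/5x + 1/5 ≠ 0; add g_3 = -1/5x + 1/5 to the basis.

S(f_1,g_3): lcm = xy. S = -1/5x + 9/5yz + y + 1/5.
  leading term x: subtract (1)·g_3 from -1/5x + 9/5yz + y + 1/5 → 9/5yz + y
  leading term yz: subtract (-3/5z)·f_2 from 9/5yz + y → y
  leading term y: subtract (-1/3)·f_2 from y → 0
  remainder 0.

S(f_2,g_3): leading monomials are coprime, so the S-polynomial reduces to 0 (Buchberger's first criterion).
Every S-polynomial of the final basis reduces to 0, so we have a Gröbner basis.
Inter-reduce: drop elements whose leading term is divisible by another's, tail-reduce, and make monic.
Reduced Gröbner basis: {x - 1, y}.

Buchberger on the second generating set:
h_1 = -20xy + 4x - 36yz - 4, LT = xy.
h_2 = -15xy + 3x - 27yz - 12y - 3, LT = xy.

S(h_1,h_2): lcm = xy. S = -4/5y.
  leading term y: no divisor's leading term divides it; move -4/5y to the remainder.
  remainder -4/5y ≠ 0; add k_3 = -4/5y to the basis.

S(h_1,k_3): lcm = xy. S = -1/5x + 9/5yz + 1/5.
  leading term x: no divisor's leading term divides it; move -1/5x to the remainder.
  leading term yz: subtract (-9/4z)·k_3 from 9/5yz + 1/5 → 1/5
  leading term 1: no divisor's leading term divides it; move 1/5 to the remainder.
  remainder -1/5x + 1/5 ≠ 0; add k_4 = -1/5x + 1/5 to the basis.

S(h_2,k_3): lcm = xy. S = -1/5x + 9/5yz + 4/5y + 1/5.
  leading term x: subtract (1)·k_4 from -1/5x + 9/5yz + 4/5y + 1/5 → 9/5yz + 4/5y
  leading term yz: subtract (-9/4z)·k_3 from 9/5yz + 4/5y → 4/5y
  leading term y: subtract (-1)·k_3 from 4/5y → 0
  remainder 0.

S(h_1,k_4): lcm = xy. S = -1/5x + 9/5yz + y + 1/5.
  leading term x: subtract (1)·k_4 from -1/5x + 9/5yz + y + 1/5 → 9/5yz + y
  leading term yz: subtract (-9/4z)·k_3 from 9/5yz + y → y
  leading term y: subtract (-5/4)·k_3 from y → 0
  remainder 0.

S(h_2,k_4): lcm = xy. S = -1/5x + 9/5yz + 9/5y + 1/5.
  leading term x: subtract (1)·k_4 from -1/5x + 9/5yz + 9/5y + 1/5 → 9/5yz + 9/5y
  leading term yz: subtract (-9/4z)·k_3 from 9/5yz + 9/5y → 9/5y
  leading term y: subtract (-9/4)·k_3 from 9/5y → 0
  remainder 0.

S(k_3,k_4): leading monomials are coprime, so the S-polynomial reduces to 0 (Buchberger's first criterion).
Every S-polynomial of the final basis reduces to 0, so we have a Gröbner basis.
Inter-reduce: drop elements whose leading term is divisible by another's, tail-reduce, and make monic.
Reduced Gröbner basis: {x - 1, y}.

These coincide, so the ideals are equal.
The same test decides containment: I ⊆ J iff every generator of I reduces to 0 modulo a Gröbner basis of J.

Yes, the ideals are equal.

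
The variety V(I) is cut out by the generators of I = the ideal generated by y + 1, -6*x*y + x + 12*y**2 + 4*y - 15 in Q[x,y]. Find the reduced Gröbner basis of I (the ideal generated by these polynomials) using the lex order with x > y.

f_1 = y + 1, LT = y.
f_2 = -6*x*y + x + 12*y**2 + 4*y - 15, LT = x*y.

S(f_1,f_2): lcm = x*y. S = 7/6*x + 2*y**2 + 2/3*y - 5/2.
  leading term x: no divisor's leading term divides it; move 7/6*x to the remainder.
  leading term y**2: subtract (2*y)·f_1 from 2*y**2 + 2/3*y - 5/2 → -4/3*y - 5/2
  leading term y: subtract (-4/3)·f_1 from -4/3*y - 5/2 → -7/6
  leading term 1: no divisor's leading term divides it; move -7/6 to the remainder.
  remainder 7/6*x - 7/6 ≠ 0; add g_3 = 7/6*x - 7/6 to the basis.

The other S-polynomials (S(f_1,g_3), S(f_2,g_3)) all reduce to 0 modulo the current basis, so we have a Gröbner basis.
Inter-reduce: drop elements whose leading term is divisible by another's, tail-reduce, and make monic.

G = {x - 1, y + 1}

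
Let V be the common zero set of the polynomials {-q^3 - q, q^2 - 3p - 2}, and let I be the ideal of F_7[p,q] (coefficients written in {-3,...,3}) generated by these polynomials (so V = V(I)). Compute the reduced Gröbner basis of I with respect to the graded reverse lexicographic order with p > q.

f_1 = -q^3 - q, LT = q^3.
f_2 = q^2 - 3p - 2, LT = q^2.

S(f_1,f_2): lcm = q^3. S = 3pq + 3q.
  leading term pq: no divisor's leading term divides it; move 3pq to the remainder.
  leading term q: no divisor's leading term divides it; move 3q to the remainder.
  remainder 3pq + 3q ≠ 0; add g_3 = 3pq + 3q to the basis.

S(f_2,g_3): lcm = pq^2. S = -3p^2 - q^2 - 2p.
  leading term p^2: no divisor's leading term divides it; move -3p^2 to the remainder.
  leading term q^2: subtract (-1)·f_2 from -q^2 - 2p → 2p - 2
  leading term p: no divisor's leading term divides it; move 2p to the remainder.
  leading term 1: no divisor's leading term divides it; move -2 to the remainder.
  remainder -3p^2 + 2p - 2 ≠ 0; add g_4 = -3p^2 + 2p - 2 to the basis.

The other S-polynomials (S(f_1,g_3), S(f_1,g_4), S(f_2,g_4), S(g_3,g_4)) all reduce to 0 modulo the current basis, so we have a Gröbner basis.
Inter-reduce: drop elements whose leading term is divisible by another's, tail-reduce, and make monic.

G = {p^2 - 3p + 3, pq + q, q^2 - 3p - 2}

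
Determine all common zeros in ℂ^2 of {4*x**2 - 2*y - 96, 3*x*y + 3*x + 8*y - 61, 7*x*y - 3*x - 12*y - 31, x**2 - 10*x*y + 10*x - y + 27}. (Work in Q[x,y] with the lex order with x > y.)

Compute a lex Gröbner basis by Buchberger's algorithm.
f_1 = 4*x**2 - 2*y - 96, LT = x**2.
f_2 = 3*x*y + 3*x + 8*y - 61, LT = x*y.
f_3 = 7*x*y - 3*x - 12*y - 31, LT = x*y.
f_4 = x**2 - 10*x*y + 10*x - y + 27, LT = x**2.

S(f_1,f_2): lcm = x**2*y. S = -x**2 - 8/3*x*y + 61/3*x - 1/2*y**2 - 24*y.
  reduce S modulo (f_1, f_2, f_3, f_4):
  remainder 23*x - 1/2*y**2 - 313/18*y - 704/9 ≠ 0; add h_5 = 23*x - 1/2*y**2 - 313/18*y - 704/9 to the basis.

S(f_1,f_3): lcm = x**2*y. S = 3/7*x**2 + 12/7*x*y + 31/7*x - 1/2*y**2 - 24*y.
  reduce S modulo (f_1, f_2, f_3, f_4, h_5):
  remainder -71/161*y**2 - 38116/1449*y + 78788/1449 ≠ 0; add h_6 = -71/161*y**2 - 38116/1449*y + 78788/1449 to the basis.

S(f_1,f_4): lcm = x**2. S = 10*x*y - 10*x + 1/2*y - 51.
  reduce S modulo (f_1, f_2, f_3, f_4, h_5, h_6):
  remainder -19621/1278*y + 19621/639 ≠ 0; add h_7 = -19621/1278*y + 19621/639 to the basis.

The other S-polynomials (S(f_2,f_3), S(f_2,f_4), S(f_3,f_4), S(f_1,h_5), S(f_2,h_5), S(f_3,h_5), S(f_4,h_5), S(f_1,h_6), S(f_2,h_6), S(f_3,h_6), S(f_4,h_6), S(h_5,h_6), S(f_1,h_7), S(f_2,h_7), S(f_3,h_7), S(f_4,h_7), S(h_5,h_7), S(h_6,h_7)) all reduce to 0 modulo the current basis, so we have a Gröbner basis.
Inter-reduce: drop elements whose leading term is divisible by another's, tail-reduce, and make monic.
Reduced Gröbner basis: {x - 5, y - 2}.

Since the basis is lex-ordered, y - 2 is univariate in y. Its roots are {2}. Back-substituting each root into the other basis elements fixes the other coordinates.
  y = 2: the earlier basis element becomes x - 5 = 0, giving x = 5 — point (5, 2).

{(5, 2)}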